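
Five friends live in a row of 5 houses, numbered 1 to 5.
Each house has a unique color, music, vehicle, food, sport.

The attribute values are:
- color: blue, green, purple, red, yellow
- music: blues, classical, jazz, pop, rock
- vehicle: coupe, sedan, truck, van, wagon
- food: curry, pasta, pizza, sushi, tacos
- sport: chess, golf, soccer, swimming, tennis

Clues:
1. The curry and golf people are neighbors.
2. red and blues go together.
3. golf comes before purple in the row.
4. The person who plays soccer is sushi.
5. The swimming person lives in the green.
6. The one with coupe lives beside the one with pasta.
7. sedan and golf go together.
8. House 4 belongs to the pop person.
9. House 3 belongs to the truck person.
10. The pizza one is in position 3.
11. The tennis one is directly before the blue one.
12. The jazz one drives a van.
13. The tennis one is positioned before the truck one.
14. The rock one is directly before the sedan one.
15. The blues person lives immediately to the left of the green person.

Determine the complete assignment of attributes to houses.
Solution:

House | Color | Music | Vehicle | Food | Sport
----------------------------------------------
  1   | yellow | rock | coupe | curry | tennis
  2   | blue | classical | sedan | pasta | golf
  3   | red | blues | truck | pizza | chess
  4   | green | pop | wagon | tacos | swimming
  5   | purple | jazz | van | sushi | soccer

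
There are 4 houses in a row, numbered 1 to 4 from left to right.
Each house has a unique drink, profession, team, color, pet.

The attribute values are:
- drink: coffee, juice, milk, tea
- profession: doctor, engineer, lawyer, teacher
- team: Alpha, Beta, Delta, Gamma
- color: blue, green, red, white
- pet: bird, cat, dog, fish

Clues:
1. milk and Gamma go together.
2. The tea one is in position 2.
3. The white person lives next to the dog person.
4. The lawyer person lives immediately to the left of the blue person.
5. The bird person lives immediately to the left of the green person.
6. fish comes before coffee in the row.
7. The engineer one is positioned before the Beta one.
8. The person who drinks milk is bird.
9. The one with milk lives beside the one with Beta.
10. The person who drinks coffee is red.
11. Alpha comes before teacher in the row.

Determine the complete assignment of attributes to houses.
Solution:

House | Drink | Profession | Team | Color | Pet
-----------------------------------------------
  1   | milk | engineer | Gamma | white | bird
  2   | tea | lawyer | Beta | green | dog
  3   | juice | doctor | Alpha | blue | fish
  4   | coffee | teacher | Delta | red | cat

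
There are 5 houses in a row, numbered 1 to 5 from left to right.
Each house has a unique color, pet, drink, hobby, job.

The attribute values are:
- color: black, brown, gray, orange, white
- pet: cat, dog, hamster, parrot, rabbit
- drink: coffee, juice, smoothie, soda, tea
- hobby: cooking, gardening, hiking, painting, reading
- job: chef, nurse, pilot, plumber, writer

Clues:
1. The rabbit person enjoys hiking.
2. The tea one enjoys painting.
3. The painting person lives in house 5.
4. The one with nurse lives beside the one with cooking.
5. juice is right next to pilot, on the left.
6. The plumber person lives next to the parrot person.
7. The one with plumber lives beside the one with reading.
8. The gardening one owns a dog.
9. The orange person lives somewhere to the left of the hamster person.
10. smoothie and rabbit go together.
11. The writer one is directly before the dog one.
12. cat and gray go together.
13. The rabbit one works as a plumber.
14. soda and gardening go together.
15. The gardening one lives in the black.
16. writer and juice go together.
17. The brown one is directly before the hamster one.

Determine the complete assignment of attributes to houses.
Solution:

House | Color | Pet | Drink | Hobby | Job
-----------------------------------------
  1   | orange | rabbit | smoothie | hiking | plumber
  2   | brown | parrot | coffee | reading | nurse
  3   | white | hamster | juice | cooking | writer
  4   | black | dog | soda | gardening | pilot
  5   | gray | cat | tea | painting | chef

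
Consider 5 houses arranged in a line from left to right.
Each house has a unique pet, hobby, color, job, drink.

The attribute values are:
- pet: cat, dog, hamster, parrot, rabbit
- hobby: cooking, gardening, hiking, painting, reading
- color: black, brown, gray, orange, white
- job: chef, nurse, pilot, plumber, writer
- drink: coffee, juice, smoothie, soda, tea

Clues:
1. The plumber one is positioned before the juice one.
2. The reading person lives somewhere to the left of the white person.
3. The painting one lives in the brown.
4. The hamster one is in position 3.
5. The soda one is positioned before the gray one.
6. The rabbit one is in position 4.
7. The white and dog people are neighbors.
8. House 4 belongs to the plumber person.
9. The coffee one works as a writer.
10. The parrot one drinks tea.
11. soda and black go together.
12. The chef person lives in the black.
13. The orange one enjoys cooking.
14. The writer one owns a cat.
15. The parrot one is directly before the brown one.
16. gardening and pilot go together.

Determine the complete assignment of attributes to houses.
Solution:

House | Pet | Hobby | Color | Job | Drink
-----------------------------------------
  1   | parrot | cooking | orange | nurse | tea
  2   | cat | painting | brown | writer | coffee
  3   | hamster | reading | black | chef | soda
  4   | rabbit | hiking | white | plumber | smoothie
  5   | dog | gardening | gray | pilot | juice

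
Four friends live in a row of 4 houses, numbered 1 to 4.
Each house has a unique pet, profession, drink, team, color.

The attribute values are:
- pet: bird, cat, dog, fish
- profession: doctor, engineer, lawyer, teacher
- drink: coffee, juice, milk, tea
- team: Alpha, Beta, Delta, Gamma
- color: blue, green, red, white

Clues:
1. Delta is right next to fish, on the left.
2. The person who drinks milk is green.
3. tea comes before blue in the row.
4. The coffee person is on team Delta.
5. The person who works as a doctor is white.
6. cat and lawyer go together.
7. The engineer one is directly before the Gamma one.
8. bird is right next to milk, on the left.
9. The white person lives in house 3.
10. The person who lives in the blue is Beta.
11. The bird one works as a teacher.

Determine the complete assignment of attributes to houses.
Solution:

House | Pet | Profession | Drink | Team | Color
-----------------------------------------------
  1   | bird | teacher | coffee | Delta | red
  2   | fish | engineer | milk | Alpha | green
  3   | dog | doctor | tea | Gamma | white
  4   | cat | lawyer | juice | Beta | blue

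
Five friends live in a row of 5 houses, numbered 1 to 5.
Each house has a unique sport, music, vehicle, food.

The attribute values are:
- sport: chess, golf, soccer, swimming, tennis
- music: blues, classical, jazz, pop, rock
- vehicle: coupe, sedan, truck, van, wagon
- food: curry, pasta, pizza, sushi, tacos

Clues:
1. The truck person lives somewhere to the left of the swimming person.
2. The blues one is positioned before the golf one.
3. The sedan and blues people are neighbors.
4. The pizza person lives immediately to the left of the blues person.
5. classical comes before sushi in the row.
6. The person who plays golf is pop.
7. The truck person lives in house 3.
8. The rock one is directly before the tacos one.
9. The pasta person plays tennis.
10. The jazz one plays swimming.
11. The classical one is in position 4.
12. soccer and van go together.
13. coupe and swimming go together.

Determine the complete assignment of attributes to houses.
Solution:

House | Sport | Music | Vehicle | Food
--------------------------------------
  1   | chess | rock | sedan | pizza
  2   | soccer | blues | van | tacos
  3   | golf | pop | truck | curry
  4   | tennis | classical | wagon | pasta
  5   | swimming | jazz | coupe | sushi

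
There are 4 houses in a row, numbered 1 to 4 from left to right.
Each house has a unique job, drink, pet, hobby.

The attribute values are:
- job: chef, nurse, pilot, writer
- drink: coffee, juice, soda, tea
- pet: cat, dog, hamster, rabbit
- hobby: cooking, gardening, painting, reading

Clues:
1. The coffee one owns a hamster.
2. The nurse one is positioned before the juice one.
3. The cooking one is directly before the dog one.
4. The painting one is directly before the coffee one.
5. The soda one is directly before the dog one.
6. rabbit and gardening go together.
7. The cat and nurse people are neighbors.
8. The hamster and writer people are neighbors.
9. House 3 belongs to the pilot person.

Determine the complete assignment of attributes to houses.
Solution:

House | Job | Drink | Pet | Hobby
---------------------------------
  1   | chef | soda | cat | cooking
  2   | nurse | tea | dog | painting
  3   | pilot | coffee | hamster | reading
  4   | writer | juice | rabbit | gardening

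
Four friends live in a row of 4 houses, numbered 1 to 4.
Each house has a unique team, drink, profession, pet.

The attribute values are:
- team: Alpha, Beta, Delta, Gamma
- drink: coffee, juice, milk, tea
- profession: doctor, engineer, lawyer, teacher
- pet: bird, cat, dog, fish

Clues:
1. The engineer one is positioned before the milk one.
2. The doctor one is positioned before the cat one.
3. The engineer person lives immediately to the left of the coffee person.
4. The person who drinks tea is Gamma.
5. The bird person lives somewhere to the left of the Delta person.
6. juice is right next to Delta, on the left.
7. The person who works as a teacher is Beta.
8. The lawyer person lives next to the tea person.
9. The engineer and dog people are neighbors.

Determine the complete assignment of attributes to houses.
Solution:

House | Team | Drink | Profession | Pet
---------------------------------------
  1   | Alpha | juice | engineer | bird
  2   | Delta | coffee | lawyer | dog
  3   | Gamma | tea | doctor | fish
  4   | Beta | milk | teacher | cat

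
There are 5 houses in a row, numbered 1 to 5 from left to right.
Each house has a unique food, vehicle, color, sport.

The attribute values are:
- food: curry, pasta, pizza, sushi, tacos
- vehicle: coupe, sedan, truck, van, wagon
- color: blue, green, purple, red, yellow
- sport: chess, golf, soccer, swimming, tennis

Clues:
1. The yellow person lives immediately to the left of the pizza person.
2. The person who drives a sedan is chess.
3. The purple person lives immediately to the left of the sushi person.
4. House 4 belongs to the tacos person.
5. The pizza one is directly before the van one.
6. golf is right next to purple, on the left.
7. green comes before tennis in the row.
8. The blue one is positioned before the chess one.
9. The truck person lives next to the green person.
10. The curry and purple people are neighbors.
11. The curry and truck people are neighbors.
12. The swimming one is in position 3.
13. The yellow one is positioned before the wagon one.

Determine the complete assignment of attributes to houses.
Solution:

House | Food | Vehicle | Color | Sport
--------------------------------------
  1   | curry | coupe | yellow | golf
  2   | pizza | truck | purple | soccer
  3   | sushi | van | green | swimming
  4   | tacos | wagon | blue | tennis
  5   | pasta | sedan | red | chess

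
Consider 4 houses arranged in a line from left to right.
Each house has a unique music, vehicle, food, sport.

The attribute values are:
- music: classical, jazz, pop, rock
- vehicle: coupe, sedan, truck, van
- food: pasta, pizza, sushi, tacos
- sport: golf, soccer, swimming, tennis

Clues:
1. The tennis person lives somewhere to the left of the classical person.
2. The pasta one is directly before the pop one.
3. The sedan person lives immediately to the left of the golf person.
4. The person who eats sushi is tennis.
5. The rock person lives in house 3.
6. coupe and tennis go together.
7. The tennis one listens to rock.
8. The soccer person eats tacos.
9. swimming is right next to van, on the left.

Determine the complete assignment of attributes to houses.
Solution:

House | Music | Vehicle | Food | Sport
--------------------------------------
  1   | jazz | sedan | pasta | swimming
  2   | pop | van | pizza | golf
  3   | rock | coupe | sushi | tennis
  4   | classical | truck | tacos | soccer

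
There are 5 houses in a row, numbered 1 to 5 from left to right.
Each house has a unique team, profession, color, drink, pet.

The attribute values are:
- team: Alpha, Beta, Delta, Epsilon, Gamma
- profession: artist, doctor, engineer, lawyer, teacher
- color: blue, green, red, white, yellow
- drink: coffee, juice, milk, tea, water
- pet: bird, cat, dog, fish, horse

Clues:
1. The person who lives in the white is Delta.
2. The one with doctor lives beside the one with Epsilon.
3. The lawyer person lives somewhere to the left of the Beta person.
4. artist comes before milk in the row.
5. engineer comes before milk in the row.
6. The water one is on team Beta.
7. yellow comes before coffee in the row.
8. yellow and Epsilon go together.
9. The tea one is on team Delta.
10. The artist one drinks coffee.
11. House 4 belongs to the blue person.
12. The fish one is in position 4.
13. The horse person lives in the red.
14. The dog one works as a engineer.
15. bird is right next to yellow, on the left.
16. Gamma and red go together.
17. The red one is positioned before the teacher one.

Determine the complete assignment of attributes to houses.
Solution:

House | Team | Profession | Color | Drink | Pet
-----------------------------------------------
  1   | Delta | doctor | white | tea | bird
  2   | Epsilon | engineer | yellow | juice | dog
  3   | Gamma | artist | red | coffee | horse
  4   | Alpha | lawyer | blue | milk | fish
  5   | Beta | teacher | green | water | cat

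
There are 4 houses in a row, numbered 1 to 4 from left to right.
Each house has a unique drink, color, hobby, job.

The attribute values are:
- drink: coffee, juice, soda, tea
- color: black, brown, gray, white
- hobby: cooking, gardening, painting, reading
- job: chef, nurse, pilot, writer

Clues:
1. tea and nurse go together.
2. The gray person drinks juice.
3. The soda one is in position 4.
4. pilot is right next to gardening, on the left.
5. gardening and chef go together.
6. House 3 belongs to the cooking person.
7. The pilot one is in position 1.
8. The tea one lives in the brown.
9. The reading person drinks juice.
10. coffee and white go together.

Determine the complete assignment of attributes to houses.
Solution:

House | Drink | Color | Hobby | Job
-----------------------------------
  1   | juice | gray | reading | pilot
  2   | coffee | white | gardening | chef
  3   | tea | brown | cooking | nurse
  4   | soda | black | painting | writer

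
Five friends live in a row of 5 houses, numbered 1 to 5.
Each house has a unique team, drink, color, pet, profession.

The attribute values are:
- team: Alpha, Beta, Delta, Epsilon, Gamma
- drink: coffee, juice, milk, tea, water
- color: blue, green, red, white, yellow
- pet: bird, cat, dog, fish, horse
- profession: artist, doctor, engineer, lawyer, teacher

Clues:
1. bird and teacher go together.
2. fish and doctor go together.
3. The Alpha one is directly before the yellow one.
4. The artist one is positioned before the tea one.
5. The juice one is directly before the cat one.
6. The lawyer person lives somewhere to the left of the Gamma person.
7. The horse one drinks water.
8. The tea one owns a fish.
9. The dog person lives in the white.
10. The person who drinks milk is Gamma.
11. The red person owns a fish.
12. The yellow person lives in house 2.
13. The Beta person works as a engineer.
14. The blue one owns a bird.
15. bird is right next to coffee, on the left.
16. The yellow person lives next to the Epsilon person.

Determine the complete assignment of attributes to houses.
Solution:

House | Team | Drink | Color | Pet | Profession
-----------------------------------------------
  1   | Alpha | juice | blue | bird | teacher
  2   | Beta | coffee | yellow | cat | engineer
  3   | Epsilon | water | green | horse | lawyer
  4   | Gamma | milk | white | dog | artist
  5   | Delta | tea | red | fish | doctor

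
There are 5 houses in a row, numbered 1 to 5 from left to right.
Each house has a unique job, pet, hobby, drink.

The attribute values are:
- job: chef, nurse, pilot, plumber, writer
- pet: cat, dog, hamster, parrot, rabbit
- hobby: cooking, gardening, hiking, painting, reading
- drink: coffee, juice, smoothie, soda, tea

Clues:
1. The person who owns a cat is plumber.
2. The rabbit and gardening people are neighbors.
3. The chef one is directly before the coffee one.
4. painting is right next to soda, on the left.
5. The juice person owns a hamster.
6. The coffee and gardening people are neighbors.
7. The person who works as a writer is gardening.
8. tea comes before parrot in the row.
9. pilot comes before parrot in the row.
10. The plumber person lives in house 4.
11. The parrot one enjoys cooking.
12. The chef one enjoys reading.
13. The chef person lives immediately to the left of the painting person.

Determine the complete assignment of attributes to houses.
Solution:

House | Job | Pet | Hobby | Drink
---------------------------------
  1   | chef | hamster | reading | juice
  2   | pilot | rabbit | painting | coffee
  3   | writer | dog | gardening | soda
  4   | plumber | cat | hiking | tea
  5   | nurse | parrot | cooking | smoothie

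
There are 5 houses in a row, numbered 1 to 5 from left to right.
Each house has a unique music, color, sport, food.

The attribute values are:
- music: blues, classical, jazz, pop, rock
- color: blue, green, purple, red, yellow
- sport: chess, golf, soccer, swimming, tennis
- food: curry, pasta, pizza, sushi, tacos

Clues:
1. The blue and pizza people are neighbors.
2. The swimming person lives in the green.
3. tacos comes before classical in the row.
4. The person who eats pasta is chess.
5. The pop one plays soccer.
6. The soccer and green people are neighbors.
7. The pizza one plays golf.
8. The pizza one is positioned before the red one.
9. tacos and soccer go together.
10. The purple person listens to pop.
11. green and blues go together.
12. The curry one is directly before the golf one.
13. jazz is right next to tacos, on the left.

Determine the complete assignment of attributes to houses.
Solution:

House | Music | Color | Sport | Food
------------------------------------
  1   | rock | blue | tennis | curry
  2   | jazz | yellow | golf | pizza
  3   | pop | purple | soccer | tacos
  4   | blues | green | swimming | sushi
  5   | classical | red | chess | pasta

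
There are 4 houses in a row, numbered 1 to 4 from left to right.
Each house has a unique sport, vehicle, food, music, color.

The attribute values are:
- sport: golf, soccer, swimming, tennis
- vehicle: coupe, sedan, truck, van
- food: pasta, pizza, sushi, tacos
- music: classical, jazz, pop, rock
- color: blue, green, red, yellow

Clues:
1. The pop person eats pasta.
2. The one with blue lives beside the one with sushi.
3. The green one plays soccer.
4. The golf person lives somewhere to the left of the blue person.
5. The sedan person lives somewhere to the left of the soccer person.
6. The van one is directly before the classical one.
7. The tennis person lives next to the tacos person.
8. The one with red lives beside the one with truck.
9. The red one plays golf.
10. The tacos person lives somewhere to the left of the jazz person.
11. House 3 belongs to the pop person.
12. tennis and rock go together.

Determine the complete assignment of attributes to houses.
Solution:

House | Sport | Vehicle | Food | Music | Color
----------------------------------------------
  1   | tennis | van | pizza | rock | yellow
  2   | golf | sedan | tacos | classical | red
  3   | swimming | truck | pasta | pop | blue
  4   | soccer | coupe | sushi | jazz | green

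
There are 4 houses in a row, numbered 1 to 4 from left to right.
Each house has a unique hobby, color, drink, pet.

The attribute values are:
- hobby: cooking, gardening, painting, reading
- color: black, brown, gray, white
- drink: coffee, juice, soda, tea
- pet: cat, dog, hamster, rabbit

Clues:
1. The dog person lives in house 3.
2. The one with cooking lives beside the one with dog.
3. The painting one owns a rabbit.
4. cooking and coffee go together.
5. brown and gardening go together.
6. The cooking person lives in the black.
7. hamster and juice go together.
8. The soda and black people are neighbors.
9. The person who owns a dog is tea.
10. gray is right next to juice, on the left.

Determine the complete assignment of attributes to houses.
Solution:

House | Hobby | Color | Drink | Pet
-----------------------------------
  1   | painting | white | soda | rabbit
  2   | cooking | black | coffee | cat
  3   | reading | gray | tea | dog
  4   | gardening | brown | juice | hamster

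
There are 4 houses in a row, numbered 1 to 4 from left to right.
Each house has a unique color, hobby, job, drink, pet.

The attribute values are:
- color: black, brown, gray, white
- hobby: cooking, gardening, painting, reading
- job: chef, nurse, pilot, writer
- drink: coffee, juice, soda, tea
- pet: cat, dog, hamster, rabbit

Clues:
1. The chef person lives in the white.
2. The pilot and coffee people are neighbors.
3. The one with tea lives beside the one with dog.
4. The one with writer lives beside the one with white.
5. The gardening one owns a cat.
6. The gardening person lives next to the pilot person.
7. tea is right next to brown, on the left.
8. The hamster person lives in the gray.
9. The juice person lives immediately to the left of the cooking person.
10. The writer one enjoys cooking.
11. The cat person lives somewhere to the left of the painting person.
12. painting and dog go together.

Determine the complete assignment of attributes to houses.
Solution:

House | Color | Hobby | Job | Drink | Pet
-----------------------------------------
  1   | black | gardening | nurse | tea | cat
  2   | brown | painting | pilot | juice | dog
  3   | gray | cooking | writer | coffee | hamster
  4   | white | reading | chef | soda | rabbit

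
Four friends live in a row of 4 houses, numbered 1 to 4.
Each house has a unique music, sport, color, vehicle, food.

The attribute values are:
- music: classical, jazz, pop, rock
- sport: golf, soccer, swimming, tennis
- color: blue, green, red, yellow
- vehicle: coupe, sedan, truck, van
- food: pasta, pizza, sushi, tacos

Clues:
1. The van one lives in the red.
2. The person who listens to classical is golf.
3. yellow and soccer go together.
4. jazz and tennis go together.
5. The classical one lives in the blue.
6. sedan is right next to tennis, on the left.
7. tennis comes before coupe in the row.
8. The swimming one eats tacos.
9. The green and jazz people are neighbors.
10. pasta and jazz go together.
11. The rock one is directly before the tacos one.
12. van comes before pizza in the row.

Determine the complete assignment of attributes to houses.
Solution:

House | Music | Sport | Color | Vehicle | Food
----------------------------------------------
  1   | rock | soccer | yellow | truck | sushi
  2   | pop | swimming | green | sedan | tacos
  3   | jazz | tennis | red | van | pasta
  4   | classical | golf | blue | coupe | pizza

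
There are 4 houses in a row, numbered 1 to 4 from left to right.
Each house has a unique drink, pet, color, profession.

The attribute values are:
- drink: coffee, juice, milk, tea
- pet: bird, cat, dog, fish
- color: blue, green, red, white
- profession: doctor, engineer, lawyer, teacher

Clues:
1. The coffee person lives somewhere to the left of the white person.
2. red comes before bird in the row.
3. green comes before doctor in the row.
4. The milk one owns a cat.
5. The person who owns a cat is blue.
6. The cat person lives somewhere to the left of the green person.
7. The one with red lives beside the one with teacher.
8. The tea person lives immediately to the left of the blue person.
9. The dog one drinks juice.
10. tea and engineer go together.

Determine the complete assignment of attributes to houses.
Solution:

House | Drink | Pet | Color | Profession
----------------------------------------
  1   | tea | fish | red | engineer
  2   | milk | cat | blue | teacher
  3   | coffee | bird | green | lawyer
  4   | juice | dog | white | doctor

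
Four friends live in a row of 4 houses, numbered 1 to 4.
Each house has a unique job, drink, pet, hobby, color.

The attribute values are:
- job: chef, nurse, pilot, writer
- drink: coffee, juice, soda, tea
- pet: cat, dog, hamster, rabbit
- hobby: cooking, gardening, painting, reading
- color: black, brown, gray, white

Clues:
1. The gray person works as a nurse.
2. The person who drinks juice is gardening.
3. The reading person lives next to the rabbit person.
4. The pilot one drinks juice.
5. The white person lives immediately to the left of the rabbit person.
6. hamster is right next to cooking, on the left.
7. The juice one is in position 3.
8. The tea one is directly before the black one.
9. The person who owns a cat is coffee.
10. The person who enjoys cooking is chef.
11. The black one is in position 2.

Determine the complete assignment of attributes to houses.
Solution:

House | Job | Drink | Pet | Hobby | Color
-----------------------------------------
  1   | writer | tea | hamster | reading | white
  2   | chef | soda | rabbit | cooking | black
  3   | pilot | juice | dog | gardening | brown
  4   | nurse | coffee | cat | painting | gray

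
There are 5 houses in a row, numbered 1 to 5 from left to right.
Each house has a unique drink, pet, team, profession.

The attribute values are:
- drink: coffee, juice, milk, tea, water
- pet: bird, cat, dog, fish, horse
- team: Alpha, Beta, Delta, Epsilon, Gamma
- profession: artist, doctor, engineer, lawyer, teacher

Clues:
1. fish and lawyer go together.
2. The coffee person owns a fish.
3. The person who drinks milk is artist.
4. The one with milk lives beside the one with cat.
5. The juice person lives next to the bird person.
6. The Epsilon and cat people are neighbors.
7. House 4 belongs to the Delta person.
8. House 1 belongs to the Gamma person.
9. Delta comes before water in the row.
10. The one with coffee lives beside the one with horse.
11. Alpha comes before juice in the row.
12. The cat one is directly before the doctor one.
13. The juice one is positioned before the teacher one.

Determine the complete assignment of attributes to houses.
Solution:

House | Drink | Pet | Team | Profession
---------------------------------------
  1   | coffee | fish | Gamma | lawyer
  2   | milk | horse | Epsilon | artist
  3   | tea | cat | Alpha | engineer
  4   | juice | dog | Delta | doctor
  5   | water | bird | Beta | teacher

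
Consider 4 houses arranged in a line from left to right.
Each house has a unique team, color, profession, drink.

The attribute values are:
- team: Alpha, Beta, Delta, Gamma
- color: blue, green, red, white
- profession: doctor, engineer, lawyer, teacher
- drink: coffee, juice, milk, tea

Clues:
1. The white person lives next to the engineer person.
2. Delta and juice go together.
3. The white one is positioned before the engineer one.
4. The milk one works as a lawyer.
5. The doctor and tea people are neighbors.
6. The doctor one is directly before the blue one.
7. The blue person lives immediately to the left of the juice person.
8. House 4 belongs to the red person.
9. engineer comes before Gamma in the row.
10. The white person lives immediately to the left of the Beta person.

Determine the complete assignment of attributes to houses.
Solution:

House | Team | Color | Profession | Drink
-----------------------------------------
  1   | Alpha | white | doctor | coffee
  2   | Beta | blue | engineer | tea
  3   | Delta | green | teacher | juice
  4   | Gamma | red | lawyer | milk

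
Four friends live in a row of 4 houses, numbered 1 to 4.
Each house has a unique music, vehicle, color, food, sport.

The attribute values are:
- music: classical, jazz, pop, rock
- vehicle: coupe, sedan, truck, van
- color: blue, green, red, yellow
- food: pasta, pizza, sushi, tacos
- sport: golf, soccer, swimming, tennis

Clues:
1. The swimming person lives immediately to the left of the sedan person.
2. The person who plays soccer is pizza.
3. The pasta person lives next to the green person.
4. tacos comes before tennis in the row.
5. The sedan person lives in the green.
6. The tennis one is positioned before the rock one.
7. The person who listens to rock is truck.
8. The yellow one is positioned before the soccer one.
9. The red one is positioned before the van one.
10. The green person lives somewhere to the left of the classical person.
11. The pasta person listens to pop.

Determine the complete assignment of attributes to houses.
Solution:

House | Music | Vehicle | Color | Food | Sport
----------------------------------------------
  1   | pop | coupe | red | pasta | swimming
  2   | jazz | sedan | green | tacos | golf
  3   | classical | van | yellow | sushi | tennis
  4   | rock | truck | blue | pizza | soccer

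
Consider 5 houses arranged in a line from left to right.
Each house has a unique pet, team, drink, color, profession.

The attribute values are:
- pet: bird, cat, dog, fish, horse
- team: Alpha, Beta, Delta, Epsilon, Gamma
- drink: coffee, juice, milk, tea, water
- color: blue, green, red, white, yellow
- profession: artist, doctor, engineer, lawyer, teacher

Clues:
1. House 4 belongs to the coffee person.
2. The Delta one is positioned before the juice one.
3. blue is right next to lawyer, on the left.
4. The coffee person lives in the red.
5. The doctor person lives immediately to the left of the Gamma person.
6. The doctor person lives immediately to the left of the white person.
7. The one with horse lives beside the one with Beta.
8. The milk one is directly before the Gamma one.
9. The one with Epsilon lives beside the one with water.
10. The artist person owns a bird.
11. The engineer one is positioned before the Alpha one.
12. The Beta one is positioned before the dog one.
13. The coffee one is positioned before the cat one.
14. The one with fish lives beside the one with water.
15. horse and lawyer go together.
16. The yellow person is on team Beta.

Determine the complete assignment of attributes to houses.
Solution:

House | Pet | Team | Drink | Color | Profession
-----------------------------------------------
  1   | fish | Epsilon | milk | blue | doctor
  2   | horse | Gamma | water | white | lawyer
  3   | bird | Beta | tea | yellow | artist
  4   | dog | Delta | coffee | red | engineer
  5   | cat | Alpha | juice | green | teacher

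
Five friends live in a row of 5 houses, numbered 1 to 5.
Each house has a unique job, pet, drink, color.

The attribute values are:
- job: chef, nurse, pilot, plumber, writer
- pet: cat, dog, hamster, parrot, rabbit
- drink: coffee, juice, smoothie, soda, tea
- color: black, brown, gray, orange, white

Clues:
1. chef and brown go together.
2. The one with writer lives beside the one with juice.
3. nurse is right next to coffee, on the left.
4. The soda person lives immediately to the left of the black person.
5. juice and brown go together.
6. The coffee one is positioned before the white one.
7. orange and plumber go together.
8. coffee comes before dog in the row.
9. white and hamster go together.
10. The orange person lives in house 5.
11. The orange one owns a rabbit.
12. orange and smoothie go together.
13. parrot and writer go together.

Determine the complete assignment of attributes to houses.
Solution:

House | Job | Pet | Drink | Color
---------------------------------
  1   | nurse | cat | soda | gray
  2   | writer | parrot | coffee | black
  3   | chef | dog | juice | brown
  4   | pilot | hamster | tea | white
  5   | plumber | rabbit | smoothie | orange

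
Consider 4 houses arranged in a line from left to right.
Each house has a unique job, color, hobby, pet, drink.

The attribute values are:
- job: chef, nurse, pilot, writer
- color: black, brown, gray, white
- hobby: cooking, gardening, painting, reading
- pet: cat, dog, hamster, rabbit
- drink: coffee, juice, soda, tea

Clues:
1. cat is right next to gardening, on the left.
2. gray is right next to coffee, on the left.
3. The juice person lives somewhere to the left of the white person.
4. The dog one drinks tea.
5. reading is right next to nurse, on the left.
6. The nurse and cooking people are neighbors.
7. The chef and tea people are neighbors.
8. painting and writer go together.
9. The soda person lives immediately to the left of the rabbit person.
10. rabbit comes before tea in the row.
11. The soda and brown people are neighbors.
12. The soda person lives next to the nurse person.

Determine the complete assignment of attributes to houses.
Solution:

House | Job | Color | Hobby | Pet | Drink
-----------------------------------------
  1   | pilot | gray | reading | cat | soda
  2   | nurse | brown | gardening | rabbit | coffee
  3   | chef | black | cooking | hamster | juice
  4   | writer | white | painting | dog | tea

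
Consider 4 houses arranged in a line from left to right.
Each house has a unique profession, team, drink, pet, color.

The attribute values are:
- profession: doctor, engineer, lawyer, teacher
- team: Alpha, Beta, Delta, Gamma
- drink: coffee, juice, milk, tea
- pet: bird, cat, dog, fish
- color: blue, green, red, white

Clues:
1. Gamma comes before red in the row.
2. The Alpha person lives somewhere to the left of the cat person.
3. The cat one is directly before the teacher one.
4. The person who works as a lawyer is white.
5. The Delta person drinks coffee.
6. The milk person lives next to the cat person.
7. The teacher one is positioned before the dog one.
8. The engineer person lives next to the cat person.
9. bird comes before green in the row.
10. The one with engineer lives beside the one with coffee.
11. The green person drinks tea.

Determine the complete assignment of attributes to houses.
Solution:

House | Profession | Team | Drink | Pet | Color
-----------------------------------------------
  1   | engineer | Alpha | milk | bird | blue
  2   | lawyer | Delta | coffee | cat | white
  3   | teacher | Gamma | tea | fish | green
  4   | doctor | Beta | juice | dog | red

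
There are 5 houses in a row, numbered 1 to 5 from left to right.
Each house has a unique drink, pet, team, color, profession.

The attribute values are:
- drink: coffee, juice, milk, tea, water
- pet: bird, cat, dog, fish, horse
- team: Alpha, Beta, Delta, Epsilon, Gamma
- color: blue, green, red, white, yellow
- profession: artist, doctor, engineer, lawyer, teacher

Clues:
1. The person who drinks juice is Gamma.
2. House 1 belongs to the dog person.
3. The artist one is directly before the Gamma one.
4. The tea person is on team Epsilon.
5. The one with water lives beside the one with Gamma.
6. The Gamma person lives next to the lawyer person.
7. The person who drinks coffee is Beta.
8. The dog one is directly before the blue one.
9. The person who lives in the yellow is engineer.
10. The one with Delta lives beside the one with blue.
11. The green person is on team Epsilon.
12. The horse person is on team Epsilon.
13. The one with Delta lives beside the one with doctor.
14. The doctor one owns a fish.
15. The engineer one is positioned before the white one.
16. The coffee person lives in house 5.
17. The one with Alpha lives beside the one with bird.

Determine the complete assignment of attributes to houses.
Solution:

House | Drink | Pet | Team | Color | Profession
-----------------------------------------------
  1   | water | dog | Delta | red | artist
  2   | juice | fish | Gamma | blue | doctor
  3   | tea | horse | Epsilon | green | lawyer
  4   | milk | cat | Alpha | yellow | engineer
  5   | coffee | bird | Beta | white | teacher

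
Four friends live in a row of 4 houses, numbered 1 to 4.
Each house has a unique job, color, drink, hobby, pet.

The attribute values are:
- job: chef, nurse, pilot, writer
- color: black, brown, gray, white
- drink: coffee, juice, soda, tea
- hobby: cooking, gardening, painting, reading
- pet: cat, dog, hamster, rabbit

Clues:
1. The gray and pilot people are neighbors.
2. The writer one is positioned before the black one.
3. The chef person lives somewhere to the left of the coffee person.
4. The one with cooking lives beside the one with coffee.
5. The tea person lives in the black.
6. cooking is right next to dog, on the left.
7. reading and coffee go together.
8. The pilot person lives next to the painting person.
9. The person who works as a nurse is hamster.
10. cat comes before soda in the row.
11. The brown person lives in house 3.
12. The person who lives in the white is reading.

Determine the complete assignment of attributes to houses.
Solution:

House | Job | Color | Drink | Hobby | Pet
-----------------------------------------
  1   | chef | gray | juice | cooking | cat
  2   | pilot | white | coffee | reading | dog
  3   | writer | brown | soda | painting | rabbit
  4   | nurse | black | tea | gardening | hamster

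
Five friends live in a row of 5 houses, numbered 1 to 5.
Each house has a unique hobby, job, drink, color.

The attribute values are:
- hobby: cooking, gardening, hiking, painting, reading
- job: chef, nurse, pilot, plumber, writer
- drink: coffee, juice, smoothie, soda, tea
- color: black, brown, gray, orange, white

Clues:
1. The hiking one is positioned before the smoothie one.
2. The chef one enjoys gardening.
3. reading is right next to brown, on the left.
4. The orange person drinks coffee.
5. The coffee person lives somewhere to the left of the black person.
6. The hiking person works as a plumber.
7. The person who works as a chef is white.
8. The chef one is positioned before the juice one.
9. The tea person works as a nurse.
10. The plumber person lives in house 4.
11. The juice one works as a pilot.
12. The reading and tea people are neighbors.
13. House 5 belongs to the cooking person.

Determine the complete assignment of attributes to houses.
Solution:

House | Hobby | Job | Drink | Color
-----------------------------------
  1   | gardening | chef | soda | white
  2   | reading | pilot | juice | gray
  3   | painting | nurse | tea | brown
  4   | hiking | plumber | coffee | orange
  5   | cooking | writer | smoothie | black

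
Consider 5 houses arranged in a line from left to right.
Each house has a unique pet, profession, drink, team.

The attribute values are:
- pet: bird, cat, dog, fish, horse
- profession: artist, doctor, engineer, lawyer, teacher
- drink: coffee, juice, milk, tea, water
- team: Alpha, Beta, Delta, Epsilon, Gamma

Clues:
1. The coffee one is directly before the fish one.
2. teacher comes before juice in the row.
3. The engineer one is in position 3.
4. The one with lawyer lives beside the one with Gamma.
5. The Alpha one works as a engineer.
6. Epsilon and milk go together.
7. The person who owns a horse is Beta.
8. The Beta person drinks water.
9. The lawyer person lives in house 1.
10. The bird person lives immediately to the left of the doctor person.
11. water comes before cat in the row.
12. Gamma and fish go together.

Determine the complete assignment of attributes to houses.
Solution:

House | Pet | Profession | Drink | Team
---------------------------------------
  1   | dog | lawyer | coffee | Delta
  2   | fish | teacher | tea | Gamma
  3   | bird | engineer | juice | Alpha
  4   | horse | doctor | water | Beta
  5   | cat | artist | milk | Epsilon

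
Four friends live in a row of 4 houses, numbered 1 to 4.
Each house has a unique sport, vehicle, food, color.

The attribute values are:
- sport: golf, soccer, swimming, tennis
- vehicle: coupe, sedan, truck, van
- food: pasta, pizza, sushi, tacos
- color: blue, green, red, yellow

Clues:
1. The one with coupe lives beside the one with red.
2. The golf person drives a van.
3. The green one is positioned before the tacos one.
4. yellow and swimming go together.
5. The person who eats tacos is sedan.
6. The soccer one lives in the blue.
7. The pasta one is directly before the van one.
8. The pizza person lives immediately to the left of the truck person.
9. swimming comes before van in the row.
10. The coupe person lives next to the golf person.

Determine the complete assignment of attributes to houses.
Solution:

House | Sport | Vehicle | Food | Color
--------------------------------------
  1   | swimming | coupe | pasta | yellow
  2   | golf | van | pizza | red
  3   | tennis | truck | sushi | green
  4   | soccer | sedan | tacos | blue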